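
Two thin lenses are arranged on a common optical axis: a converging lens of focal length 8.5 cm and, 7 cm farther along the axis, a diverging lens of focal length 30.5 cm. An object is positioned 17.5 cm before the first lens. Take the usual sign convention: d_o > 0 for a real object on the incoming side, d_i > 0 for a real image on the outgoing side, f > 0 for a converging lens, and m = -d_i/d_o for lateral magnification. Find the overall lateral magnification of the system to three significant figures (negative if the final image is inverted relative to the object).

First lens: d_i1 = 1/(1/8.5 - 1/17.5) = 16.528 cm.
m_1 = -(16.528)/17.5 = -0.9444.
Since 16.528 cm > 7 cm, the first image lies past the second lens and serves as a virtual object: d_o2 = L - d_i1 = -9.528 cm.
Second lens: d_i2 = 1/(1/(-30.5) - 1/(-9.528)) = 13.856 cm.
m_2 = -(13.856)/(-9.528) = 1.4543.
Total m = m_1 x m_2 = (-0.9444)(1.4543) = -1.3735.

-1.37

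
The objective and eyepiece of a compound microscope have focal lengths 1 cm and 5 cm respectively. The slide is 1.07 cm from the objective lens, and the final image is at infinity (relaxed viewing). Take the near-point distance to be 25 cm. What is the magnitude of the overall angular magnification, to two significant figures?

71

Objective: 1/d_i = 1/f_obj - 1/d_o = 1/1 - 1/1.07 = 0.06542 cm^-1, so d_i = 15.286 cm.
m_obj = -d_i/d_o = -15.286/1.07 = -14.286.
Eyepiece angular magnification (image at infinity): M_eye = D/f_e = 25/5 = 5.000.
Overall M = m_obj x M_eye = (-14.286)(5.000) = -71.43.
|M| = 71.43.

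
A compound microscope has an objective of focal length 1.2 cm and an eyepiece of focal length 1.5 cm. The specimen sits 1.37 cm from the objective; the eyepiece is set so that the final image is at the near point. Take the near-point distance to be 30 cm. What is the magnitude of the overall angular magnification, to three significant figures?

Objective: 1/d_i = 1/f_obj - 1/d_o = 1/1.2 - 1/1.37 = 0.10341 cm^-1, so d_i = 9.671 cm.
m_obj = -d_i/d_o = -9.671/1.37 = -7.059.
Eyepiece angular magnification (image at near point): M_eye = 1 + D/f_e = 1 + 30/1.5 = 21.000.
Overall M = m_obj x M_eye = (-7.059)(21.000) = -148.24.
|M| = 148.24.

148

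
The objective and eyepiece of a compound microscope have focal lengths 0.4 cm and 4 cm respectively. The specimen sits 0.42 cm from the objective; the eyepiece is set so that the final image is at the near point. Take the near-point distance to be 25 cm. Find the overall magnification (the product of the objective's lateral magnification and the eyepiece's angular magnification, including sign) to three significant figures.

Objective: 1/d_i = 1/f_obj - 1/d_o = 1/0.4 - 1/0.42 = 0.11905 cm^-1, so d_i = 8.400 cm.
m_obj = -d_i/d_o = -8.400/0.42 = -20.000.
Eyepiece angular magnification (image at near point): M_eye = 1 + D/f_e = 1 + 25/4 = 7.250.
Overall M = m_obj x M_eye = (-20.000)(7.250) = -145.00.

-145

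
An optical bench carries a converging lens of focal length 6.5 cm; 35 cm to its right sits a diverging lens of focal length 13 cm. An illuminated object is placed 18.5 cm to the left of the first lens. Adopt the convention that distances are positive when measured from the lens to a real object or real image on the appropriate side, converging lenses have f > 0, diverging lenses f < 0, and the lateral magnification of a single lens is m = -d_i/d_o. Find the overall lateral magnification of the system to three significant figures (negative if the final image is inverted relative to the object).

Applying the thin-lens equation to the first lens, 1/6.5 = 1/18.5 + 1/d_i1, which gives d_i1 = 10.021 cm.
Its lateral magnification is m_1 = -d_i1/d_o1 = -(10.021)/18.5 = -0.5417.
The intermediate image is 10.021 cm to the right of lens 1, so d_o2 = L - d_i1 = 35 - 10.021 = 24.979 cm.
Applying the thin-lens equation again with f_2 = -13 cm and d_o2 = 24.979 cm gives d_i2 = -8.550 cm.
m_2 = -(-8.550)/(24.979) = 0.3423.
Total m = m_1 x m_2 = (-0.5417)(0.3423) = -0.1854.

-0.185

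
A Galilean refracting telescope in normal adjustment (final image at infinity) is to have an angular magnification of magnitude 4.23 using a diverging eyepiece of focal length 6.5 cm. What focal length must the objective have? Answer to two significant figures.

|M| = f_obj/|f_eye|, so f_obj = |M| x |f_eye| = 4.23 x 6.5 = 27.495 cm.

27 cm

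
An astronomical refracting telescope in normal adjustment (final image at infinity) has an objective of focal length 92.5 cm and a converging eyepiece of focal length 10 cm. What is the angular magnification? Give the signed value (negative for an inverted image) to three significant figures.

M = -f_obj/f_eye = -92.5/(10) = -9.250.

-9.25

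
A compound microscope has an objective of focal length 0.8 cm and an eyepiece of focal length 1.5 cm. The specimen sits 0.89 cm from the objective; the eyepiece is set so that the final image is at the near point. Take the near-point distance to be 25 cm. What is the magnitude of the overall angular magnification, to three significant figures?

Objective: 1/d_i = 1/f_obj - 1/d_o = 1/0.8 - 1/0.89 = 0.12640 cm^-1, so d_i = 7.911 cm.
m_obj = -d_i/d_o = -7.911/0.89 = -8.889.
Eyepiece angular magnification (image at near point): M_eye = 1 + D/f_e = 1 + 25/1.5 = 17.667.
Overall M = m_obj x M_eye = (-8.889)(17.667) = -157.04.
|M| = 157.04.

157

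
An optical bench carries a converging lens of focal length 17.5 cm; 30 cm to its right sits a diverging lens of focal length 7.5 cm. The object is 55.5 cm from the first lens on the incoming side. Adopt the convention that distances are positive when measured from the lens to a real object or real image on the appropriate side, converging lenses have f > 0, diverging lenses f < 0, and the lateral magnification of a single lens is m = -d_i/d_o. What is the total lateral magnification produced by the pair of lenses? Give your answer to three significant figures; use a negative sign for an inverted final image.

-0.289

First lens: d_i1 = 1/(1/17.5 - 1/55.5) = 25.559 cm.
m_1 = -(25.559)/55.5 = -0.4605.
That image sits 4.441 cm in front of the second lens, so d_o2 = 4.441 cm.
Second lens: d_i2 = 1/(1/(-7.5) - 1/(4.441)) = -2.789 cm.
m_2 = -(-2.789)/(4.441) = 0.6281.
The system's lateral magnification is m_1 m_2 = (-0.4605)(0.6281) = -0.2893.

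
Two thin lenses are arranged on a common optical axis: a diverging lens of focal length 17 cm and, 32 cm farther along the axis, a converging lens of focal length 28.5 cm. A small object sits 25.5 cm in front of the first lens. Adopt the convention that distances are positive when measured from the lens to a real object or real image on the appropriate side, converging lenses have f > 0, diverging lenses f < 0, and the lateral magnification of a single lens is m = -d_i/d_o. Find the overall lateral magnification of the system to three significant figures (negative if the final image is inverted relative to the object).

-0.832

Applying the thin-lens equation to the first lens, 1/(-17) = 1/25.5 + 1/d_i1, which gives d_i1 = -10.200 cm.
Its lateral magnification is m_1 = -d_i1/d_o1 = -(-10.200)/25.5 = 0.4000.
The intermediate image is virtual, 10.200 cm to the left of lens 1, so d_o2 = L - d_i1 = 32 - (-10.200) = 42.200 cm.
Applying the thin-lens equation again with f_2 = 28.5 cm and d_o2 = 42.200 cm gives d_i2 = 87.788 cm.
m_2 = -(87.788)/(42.200) = -2.0803.
Overall magnification: m = m_1 m_2 = -0.8321.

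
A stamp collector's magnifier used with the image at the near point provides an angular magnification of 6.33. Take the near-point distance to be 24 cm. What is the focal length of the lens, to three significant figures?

4.50 cm

For the image at the near point, M = 1 + D/f.
f = D/(M - 1) = 24/(6.33 - 1) = 4.503 cm.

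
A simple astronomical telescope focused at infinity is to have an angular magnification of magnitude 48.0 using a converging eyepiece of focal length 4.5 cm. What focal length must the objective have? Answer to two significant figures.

|M| = f_obj/|f_eye|, so f_obj = |M| x |f_eye| = 48.0 x 4.5 = 216.000 cm.

220 cm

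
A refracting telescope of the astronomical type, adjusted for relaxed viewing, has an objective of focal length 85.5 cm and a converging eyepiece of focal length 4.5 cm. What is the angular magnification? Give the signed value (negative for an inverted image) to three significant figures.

-19.0

M = -f_obj/f_eye = -85.5/(4.5) = -19.000.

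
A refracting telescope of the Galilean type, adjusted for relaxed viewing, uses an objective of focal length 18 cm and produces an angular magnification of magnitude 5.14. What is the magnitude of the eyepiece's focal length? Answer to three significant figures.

|M| = f_obj/|f_eye|, so |f_eye| = f_obj/|M| = 18/5.14 = 3.502 cm.
(The eyepiece is diverging, so its signed focal length is -3.502 cm.)

3.50 cm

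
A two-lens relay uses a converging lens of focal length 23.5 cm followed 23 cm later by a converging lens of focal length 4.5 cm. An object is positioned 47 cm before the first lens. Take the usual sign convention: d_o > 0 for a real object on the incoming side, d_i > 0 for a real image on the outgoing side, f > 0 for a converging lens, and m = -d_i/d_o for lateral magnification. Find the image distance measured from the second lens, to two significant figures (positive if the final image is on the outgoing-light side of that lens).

3.8 cm

First lens: d_i1 = 1/(1/23.5 - 1/47) = 47.000 cm.
This image would form 47.000 cm past lens 1, i.e. 24.000 cm beyond lens 2, so it is a virtual object for lens 2: d_o2 = 23 - 47.000 = -24.000 cm.
Second lens: d_i2 = 1/(1/4.5 - 1/(-24.000)) = 3.789 cm.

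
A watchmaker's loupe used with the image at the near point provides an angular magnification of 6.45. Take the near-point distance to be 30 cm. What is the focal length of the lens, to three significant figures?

For the image at the near point, M = 1 + D/f.
f = D/(M - 1) = 30/(6.45 - 1) = 5.505 cm.

5.50 cm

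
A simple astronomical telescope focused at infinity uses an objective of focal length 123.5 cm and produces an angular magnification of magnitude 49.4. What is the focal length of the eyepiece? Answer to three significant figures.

2.50 cm

|M| = f_obj/f_eye, so f_eye = f_obj/|M| = 123.5/49.4 = 2.500 cm.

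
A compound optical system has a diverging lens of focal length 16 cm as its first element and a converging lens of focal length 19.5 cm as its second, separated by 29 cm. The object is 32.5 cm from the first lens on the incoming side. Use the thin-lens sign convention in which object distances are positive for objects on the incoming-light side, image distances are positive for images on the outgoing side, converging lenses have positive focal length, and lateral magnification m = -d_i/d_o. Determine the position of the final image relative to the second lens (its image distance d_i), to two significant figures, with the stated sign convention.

38 cm

Lens 1: 1/d_i1 = 1/f_1 - 1/d_o1 = 1/(-16) - 1/32.5 = -0.09327 cm^-1, so d_i1 = -10.722 cm.
The intermediate image is virtual, 10.722 cm to the left of lens 1, so d_o2 = L - d_i1 = 29 - (-10.722) = 39.722 cm.
Lens 2: 1/d_i2 = 1/f_2 - 1/d_o2 = 1/19.5 - 1/(39.722) = 0.02611 cm^-1, so d_i2 = 38.304 cm.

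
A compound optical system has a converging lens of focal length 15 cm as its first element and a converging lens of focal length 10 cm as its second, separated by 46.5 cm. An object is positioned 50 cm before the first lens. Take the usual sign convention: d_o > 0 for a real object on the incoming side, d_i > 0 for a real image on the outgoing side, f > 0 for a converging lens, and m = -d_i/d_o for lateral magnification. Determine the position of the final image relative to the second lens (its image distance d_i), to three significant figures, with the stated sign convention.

16.6 cm

Lens 1: 1/d_i1 = 1/f_1 - 1/d_o1 = 1/15 - 1/50 = 0.04667 cm^-1, so d_i1 = 21.429 cm.
Object distance for lens 2: d_o2 = 46.5 - 21.429 = 25.071 cm.
Lens 2: 1/d_i2 = 1/f_2 - 1/d_o2 = 1/10 - 1/(25.071) = 0.06011 cm^-1, so d_i2 = 16.635 cm.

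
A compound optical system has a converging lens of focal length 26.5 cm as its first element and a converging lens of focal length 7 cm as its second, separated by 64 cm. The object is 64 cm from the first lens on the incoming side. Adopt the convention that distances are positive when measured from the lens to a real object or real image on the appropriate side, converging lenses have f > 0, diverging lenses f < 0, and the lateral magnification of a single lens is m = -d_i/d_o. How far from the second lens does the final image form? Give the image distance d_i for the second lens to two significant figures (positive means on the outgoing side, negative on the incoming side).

11 cm

First lens: d_i1 = 1/(1/26.5 - 1/64) = 45.227 cm.
Object distance for lens 2: d_o2 = 64 - 45.227 = 18.773 cm.
Second lens: d_i2 = 1/(1/7 - 1/(18.773)) = 11.162 cm.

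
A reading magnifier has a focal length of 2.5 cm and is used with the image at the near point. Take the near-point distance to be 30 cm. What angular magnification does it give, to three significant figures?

13.0

M = 1 + D/f = 1 + 30/2.5 = 13.000.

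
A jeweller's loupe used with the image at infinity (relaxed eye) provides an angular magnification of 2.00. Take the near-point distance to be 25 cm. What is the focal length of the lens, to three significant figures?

12.5 cm

For the image at infinity, M = D/f.
f = D/M = 25/2.0 = 12.500 cm.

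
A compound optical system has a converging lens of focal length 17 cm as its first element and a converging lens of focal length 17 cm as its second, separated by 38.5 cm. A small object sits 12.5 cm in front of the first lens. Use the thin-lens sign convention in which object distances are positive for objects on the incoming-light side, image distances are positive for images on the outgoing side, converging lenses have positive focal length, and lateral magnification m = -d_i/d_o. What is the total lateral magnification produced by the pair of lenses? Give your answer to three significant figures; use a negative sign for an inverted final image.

Applying the thin-lens equation to the first lens, 1/17 = 1/12.5 + 1/d_i1, which gives d_i1 = -47.222 cm.
Its lateral magnification is m_1 = -d_i1/d_o1 = -(-47.222)/12.5 = 3.7778.
The intermediate image is virtual, 47.222 cm to the left of lens 1, so d_o2 = L - d_i1 = 38.5 - (-47.222) = 85.722 cm.
Applying the thin-lens equation again with f_2 = 17 cm and d_o2 = 85.722 cm gives d_i2 = 21.205 cm.
m_2 = -(21.205)/(85.722) = -0.2474.
The system's lateral magnification is m_1 m_2 = (3.7778)(-0.2474) = -0.9345.

-0.935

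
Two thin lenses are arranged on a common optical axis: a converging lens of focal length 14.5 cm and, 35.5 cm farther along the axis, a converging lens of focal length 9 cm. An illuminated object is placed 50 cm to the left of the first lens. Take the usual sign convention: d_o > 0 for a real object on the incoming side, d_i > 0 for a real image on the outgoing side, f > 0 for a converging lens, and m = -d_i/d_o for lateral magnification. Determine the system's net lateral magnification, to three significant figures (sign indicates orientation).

Applying the thin-lens equation to the first lens, 1/14.5 = 1/50 + 1/d_i1, which gives d_i1 = 20.423 cm.
Its lateral magnification is m_1 = -d_i1/d_o1 = -(20.423)/50 = -0.4085.
That image sits 15.077 cm in front of the second lens, so d_o2 = 15.077 cm.
Applying the thin-lens equation again with f_2 = 9 cm and d_o2 = 15.077 cm gives d_i2 = 22.328 cm.
m_2 = -(22.328)/(15.077) = -1.4809.
Total m = m_1 x m_2 = (-0.4085)(-1.4809) = 0.6049.

0.605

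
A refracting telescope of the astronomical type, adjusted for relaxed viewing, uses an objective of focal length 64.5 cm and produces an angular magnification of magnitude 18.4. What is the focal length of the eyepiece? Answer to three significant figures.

3.51 cm

|M| = f_obj/f_eye, so f_eye = f_obj/|M| = 64.5/18.4 = 3.505 cm.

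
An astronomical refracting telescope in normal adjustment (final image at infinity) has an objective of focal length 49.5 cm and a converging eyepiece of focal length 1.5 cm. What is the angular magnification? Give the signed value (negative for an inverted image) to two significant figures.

-33

M = -f_obj/f_eye = -49.5/(1.5) = -33.000.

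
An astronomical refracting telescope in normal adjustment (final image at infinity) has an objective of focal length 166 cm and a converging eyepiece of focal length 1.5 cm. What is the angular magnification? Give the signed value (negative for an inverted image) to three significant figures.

M = -f_obj/f_eye = -166/(1.5) = -110.667.

-111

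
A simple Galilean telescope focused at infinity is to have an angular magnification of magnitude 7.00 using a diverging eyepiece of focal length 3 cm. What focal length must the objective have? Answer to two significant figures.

|M| = f_obj/|f_eye|, so f_obj = |M| x |f_eye| = 7.0 x 3 = 21.000 cm.

21 cm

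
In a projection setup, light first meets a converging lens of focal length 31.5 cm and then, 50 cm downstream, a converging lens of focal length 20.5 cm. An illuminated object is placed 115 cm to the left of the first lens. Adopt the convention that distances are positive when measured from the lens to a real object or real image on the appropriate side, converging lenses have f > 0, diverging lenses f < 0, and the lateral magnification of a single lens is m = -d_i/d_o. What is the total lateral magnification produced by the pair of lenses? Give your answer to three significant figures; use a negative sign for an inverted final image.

First lens: d_i1 = 1/(1/31.5 - 1/115) = 43.383 cm.
m_1 = -(43.383)/115 = -0.3772.
Object distance for lens 2: d_o2 = 50 - 43.383 = 6.617 cm.
Second lens: d_i2 = 1/(1/20.5 - 1/(6.617)) = -9.770 cm.
m_2 = -(-9.770)/(6.617) = 1.4766.
The system's lateral magnification is m_1 m_2 = (-0.3772)(1.4766) = -0.5570.

-0.557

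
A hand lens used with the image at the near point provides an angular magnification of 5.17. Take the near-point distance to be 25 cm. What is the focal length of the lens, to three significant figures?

6.00 cm

For the image at the near point, M = 1 + D/f.
f = D/(M - 1) = 25/(5.17 - 1) = 5.995 cm.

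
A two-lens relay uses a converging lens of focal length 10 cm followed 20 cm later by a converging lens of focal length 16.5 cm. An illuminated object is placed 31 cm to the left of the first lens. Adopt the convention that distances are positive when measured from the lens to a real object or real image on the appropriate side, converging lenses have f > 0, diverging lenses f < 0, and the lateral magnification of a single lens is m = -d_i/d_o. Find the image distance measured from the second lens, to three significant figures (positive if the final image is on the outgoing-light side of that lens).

-7.67 cm

Applying the thin-lens equation to the first lens, 1/10 = 1/31 + 1/d_i1, which gives d_i1 = 14.762 cm.
Object distance for lens 2: d_o2 = 20 - 14.762 = 5.238 cm.
Applying the thin-lens equation again with f_2 = 16.5 cm and d_o2 = 5.238 cm gives d_i2 = -7.674 cm.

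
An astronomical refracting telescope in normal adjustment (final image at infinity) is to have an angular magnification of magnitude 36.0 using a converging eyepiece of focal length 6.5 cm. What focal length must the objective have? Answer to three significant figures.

234 cm

|M| = f_obj/|f_eye|, so f_obj = |M| x |f_eye| = 36.0 x 6.5 = 234.000 cm.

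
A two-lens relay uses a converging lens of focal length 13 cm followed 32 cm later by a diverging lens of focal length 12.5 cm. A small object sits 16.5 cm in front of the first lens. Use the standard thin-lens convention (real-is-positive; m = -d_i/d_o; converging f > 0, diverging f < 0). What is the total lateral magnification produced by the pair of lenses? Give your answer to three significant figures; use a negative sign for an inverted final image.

2.77

Lens 1: 1/d_i1 = 1/f_1 - 1/d_o1 = 1/13 - 1/16.5 = 0.01632 cm^-1, so d_i1 = 61.286 cm.
m_1 = -(61.286)/16.5 = -3.7143.
This image would form 61.286 cm past lens 1, i.e. 29.286 cm beyond lens 2, so it is a virtual object for lens 2: d_o2 = 32 - 61.286 = -29.286 cm.
Lens 2: 1/d_i2 = 1/f_2 - 1/d_o2 = 1/(-12.5) - 1/(-29.286) = -0.04585 cm^-1, so d_i2 = -21.809 cm.
m_2 = -(-21.809)/(-29.286) = -0.7447.
Total m = m_1 x m_2 = (-3.7143)(-0.7447) = 2.7660.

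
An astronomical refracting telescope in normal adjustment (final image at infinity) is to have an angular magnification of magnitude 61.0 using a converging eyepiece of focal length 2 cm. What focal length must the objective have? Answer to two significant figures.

|M| = f_obj/|f_eye|, so f_obj = |M| x |f_eye| = 61.0 x 2 = 122.000 cm.

120 cm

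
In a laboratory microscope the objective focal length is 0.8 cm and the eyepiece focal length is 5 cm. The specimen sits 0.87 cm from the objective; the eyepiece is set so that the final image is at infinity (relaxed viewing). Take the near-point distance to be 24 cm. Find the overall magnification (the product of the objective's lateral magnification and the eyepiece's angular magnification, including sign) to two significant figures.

-55

Objective: 1/d_i = 1/f_obj - 1/d_o = 1/0.8 - 1/0.87 = 0.10057 cm^-1, so d_i = 9.943 cm.
m_obj = -d_i/d_o = -9.943/0.87 = -11.429.
Eyepiece angular magnification (image at infinity): M_eye = D/f_e = 24/5 = 4.800.
Overall M = m_obj x M_eye = (-11.429)(4.800) = -54.86.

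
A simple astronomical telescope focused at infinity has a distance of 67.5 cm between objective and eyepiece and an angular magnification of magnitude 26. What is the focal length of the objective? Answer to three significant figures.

65.0 cm

In normal adjustment the tube length equals f_obj + f_eye and |M| = f_obj/f_eye.
So f_obj = 26 f_eye and 26 f_eye + f_eye = 67.5 cm, giving f_eye = 67.5/27 = 2.500 cm and f_obj = 65.000 cm.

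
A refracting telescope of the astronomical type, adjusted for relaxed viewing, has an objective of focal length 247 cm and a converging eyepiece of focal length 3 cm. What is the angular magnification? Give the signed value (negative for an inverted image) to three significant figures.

M = -f_obj/f_eye = -247/(3) = -82.333.

-82.3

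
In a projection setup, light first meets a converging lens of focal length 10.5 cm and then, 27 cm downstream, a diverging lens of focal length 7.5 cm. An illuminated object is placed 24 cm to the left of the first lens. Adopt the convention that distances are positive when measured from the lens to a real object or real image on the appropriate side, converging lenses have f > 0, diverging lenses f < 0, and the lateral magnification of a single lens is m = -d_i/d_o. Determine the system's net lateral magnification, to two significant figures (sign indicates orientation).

-0.37

Applying the thin-lens equation to the first lens, 1/10.5 = 1/24 + 1/d_i1, which gives d_i1 = 18.667 cm.
Its lateral magnification is m_1 = -d_i1/d_o1 = -(18.667)/24 = -0.7778.
The intermediate image is 18.667 cm to the right of lens 1, so d_o2 = L - d_i1 = 27 - 18.667 = 8.333 cm.
Applying the thin-lens equation again with f_2 = -7.5 cm and d_o2 = 8.333 cm gives d_i2 = -3.947 cm.
m_2 = -(-3.947)/(8.333) = 0.4737.
Overall magnification: m = m_1 m_2 = -0.3684.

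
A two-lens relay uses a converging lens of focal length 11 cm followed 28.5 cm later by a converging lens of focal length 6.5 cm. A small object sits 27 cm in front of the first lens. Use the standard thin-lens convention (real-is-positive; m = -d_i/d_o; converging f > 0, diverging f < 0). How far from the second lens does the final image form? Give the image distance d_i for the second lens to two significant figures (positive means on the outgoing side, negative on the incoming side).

19 cm

First lens: d_i1 = 1/(1/11 - 1/27) = 18.562 cm.
The intermediate image is 18.562 cm to the right of lens 1, so d_o2 = L - d_i1 = 28.5 - 18.562 = 9.938 cm.
Second lens: d_i2 = 1/(1/6.5 - 1/(9.938)) = 18.791 cm.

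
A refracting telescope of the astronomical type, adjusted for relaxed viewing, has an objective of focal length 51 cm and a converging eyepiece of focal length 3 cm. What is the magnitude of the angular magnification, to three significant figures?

|M| = f_obj/|f_eye| = 51/3 = 17.000.

17.0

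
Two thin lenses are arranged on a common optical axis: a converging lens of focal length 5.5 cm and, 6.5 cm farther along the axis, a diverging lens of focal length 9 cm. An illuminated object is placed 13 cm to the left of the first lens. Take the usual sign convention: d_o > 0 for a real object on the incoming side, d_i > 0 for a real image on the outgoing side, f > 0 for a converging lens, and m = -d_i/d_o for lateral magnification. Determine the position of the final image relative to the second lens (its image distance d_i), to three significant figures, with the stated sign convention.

Lens 1: 1/d_i1 = 1/f_1 - 1/d_o1 = 1/5.5 - 1/13 = 0.10490 cm^-1, so d_i1 = 9.533 cm.
Since 9.533 cm > 6.5 cm, the first image lies past the second lens and serves as a virtual object: d_o2 = L - d_i1 = -3.033 cm.
Lens 2: 1/d_i2 = 1/f_2 - 1/d_o2 = 1/(-9) - 1/(-3.033) = 0.21856 cm^-1, so d_i2 = 4.575 cm.

4.58 cm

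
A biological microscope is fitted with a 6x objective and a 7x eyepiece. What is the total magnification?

42

The overall magnification of a compound microscope is the product of the objective and eyepiece magnifications:
M = M_obj x M_eye = 6 x 7 = 42.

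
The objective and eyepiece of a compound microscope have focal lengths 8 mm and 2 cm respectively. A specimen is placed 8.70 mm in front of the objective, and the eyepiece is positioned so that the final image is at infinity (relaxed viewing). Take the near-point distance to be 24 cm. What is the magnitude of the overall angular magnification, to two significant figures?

140

Convert to cm: f_obj = 8 mm = 0.8 cm; d_o = 8.70 mm = 0.87 cm.
Objective: 1/d_i = 1/f_obj - 1/d_o = 1/0.8 - 1/0.87 = 0.10057 cm^-1, so d_i = 9.943 cm.
m_obj = -d_i/d_o = -9.943/0.87 = -11.429.
Eyepiece angular magnification (image at infinity): M_eye = D/f_e = 24/2 = 12.000.
Overall M = m_obj x M_eye = (-11.429)(12.000) = -137.14.
|M| = 137.14.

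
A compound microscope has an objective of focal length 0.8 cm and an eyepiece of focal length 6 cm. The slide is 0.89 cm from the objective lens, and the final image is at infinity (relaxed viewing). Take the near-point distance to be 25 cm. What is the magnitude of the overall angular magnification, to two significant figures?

Objective: 1/d_i = 1/f_obj - 1/d_o = 1/0.8 - 1/0.89 = 0.12640 cm^-1, so d_i = 7.911 cm.
m_obj = -d_i/d_o = -7.911/0.89 = -8.889.
Eyepiece angular magnification (image at infinity): M_eye = D/f_e = 25/6 = 4.167.
Overall M = m_obj x M_eye = (-8.889)(4.167) = -37.04.
|M| = 37.04.

37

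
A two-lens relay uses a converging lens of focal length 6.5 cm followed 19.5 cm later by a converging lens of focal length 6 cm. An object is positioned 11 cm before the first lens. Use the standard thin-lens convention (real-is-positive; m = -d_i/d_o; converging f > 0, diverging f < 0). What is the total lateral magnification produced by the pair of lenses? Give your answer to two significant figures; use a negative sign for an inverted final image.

Applying the thin-lens equation to the first lens, 1/6.5 = 1/11 + 1/d_i1, which gives d_i1 = 15.889 cm.
Its lateral magnification is m_1 = -d_i1/d_o1 = -(15.889)/11 = -1.4444.
The intermediate image is 15.889 cm to the right of lens 1, so d_o2 = L - d_i1 = 19.5 - 15.889 = 3.611 cm.
Applying the thin-lens equation again with f_2 = 6 cm and d_o2 = 3.611 cm gives d_i2 = -9.070 cm.
m_2 = -(-9.070)/(3.611) = 2.5116.
Total m = m_1 x m_2 = (-1.4444)(2.5116) = -3.6279.

-3.6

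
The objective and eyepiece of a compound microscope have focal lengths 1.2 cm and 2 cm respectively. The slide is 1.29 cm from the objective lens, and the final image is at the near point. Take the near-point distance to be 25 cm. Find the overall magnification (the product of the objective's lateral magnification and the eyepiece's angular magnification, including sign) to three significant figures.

-180

Objective: 1/d_i = 1/f_obj - 1/d_o = 1/1.2 - 1/1.29 = 0.05814 cm^-1, so d_i = 17.200 cm.
m_obj = -d_i/d_o = -17.200/1.29 = -13.333.
Eyepiece angular magnification (image at near point): M_eye = 1 + D/f_e = 1 + 25/2 = 13.500.
Overall M = m_obj x M_eye = (-13.333)(13.500) = -180.00.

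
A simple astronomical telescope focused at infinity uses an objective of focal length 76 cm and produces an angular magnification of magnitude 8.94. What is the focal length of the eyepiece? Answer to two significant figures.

8.5 cm

|M| = f_obj/f_eye, so f_eye = f_obj/|M| = 76/8.94 = 8.501 cm.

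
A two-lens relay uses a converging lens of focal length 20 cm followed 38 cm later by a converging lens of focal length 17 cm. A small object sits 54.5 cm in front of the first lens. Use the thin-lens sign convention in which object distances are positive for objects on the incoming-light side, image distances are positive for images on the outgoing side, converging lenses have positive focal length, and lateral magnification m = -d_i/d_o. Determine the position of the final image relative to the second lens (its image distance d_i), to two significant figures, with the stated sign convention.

First lens: d_i1 = 1/(1/20 - 1/54.5) = 31.594 cm.
The intermediate image is 31.594 cm to the right of lens 1, so d_o2 = L - d_i1 = 38 - 31.594 = 6.406 cm.
Second lens: d_i2 = 1/(1/17 - 1/(6.406)) = -10.279 cm.

-10 cm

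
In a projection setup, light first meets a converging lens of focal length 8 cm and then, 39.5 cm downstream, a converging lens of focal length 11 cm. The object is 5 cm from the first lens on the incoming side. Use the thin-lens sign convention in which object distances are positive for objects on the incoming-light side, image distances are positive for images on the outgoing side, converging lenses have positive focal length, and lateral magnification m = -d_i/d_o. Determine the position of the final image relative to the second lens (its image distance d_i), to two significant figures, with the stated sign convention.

14 cm

Lens 1: 1/d_i1 = 1/f_1 - 1/d_o1 = 1/8 - 1/5 = -0.07500 cm^-1, so d_i1 = -13.333 cm.
The intermediate image is virtual, 13.333 cm to the left of lens 1, so d_o2 = L - d_i1 = 39.5 - (-13.333) = 52.833 cm.
Lens 2: 1/d_i2 = 1/f_2 - 1/d_o2 = 1/11 - 1/(52.833) = 0.07198 cm^-1, so d_i2 = 13.892 cm.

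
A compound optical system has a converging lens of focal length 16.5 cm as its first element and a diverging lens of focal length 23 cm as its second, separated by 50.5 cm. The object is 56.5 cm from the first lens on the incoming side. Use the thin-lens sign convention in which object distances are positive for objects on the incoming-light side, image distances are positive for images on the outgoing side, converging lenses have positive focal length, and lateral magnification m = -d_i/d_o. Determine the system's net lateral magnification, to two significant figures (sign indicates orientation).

-0.19

Applying the thin-lens equation to the first lens, 1/16.5 = 1/56.5 + 1/d_i1, which gives d_i1 = 23.306 cm.
Its lateral magnification is m_1 = -d_i1/d_o1 = -(23.306)/56.5 = -0.4125.
Object distance for lens 2: d_o2 = 50.5 - 23.306 = 27.194 cm.
Applying the thin-lens equation again with f_2 = -23 cm and d_o2 = 27.194 cm gives d_i2 = -12.461 cm.
m_2 = -(-12.461)/(27.194) = 0.4582.
Total m = m_1 x m_2 = (-0.4125)(0.4582) = -0.1890.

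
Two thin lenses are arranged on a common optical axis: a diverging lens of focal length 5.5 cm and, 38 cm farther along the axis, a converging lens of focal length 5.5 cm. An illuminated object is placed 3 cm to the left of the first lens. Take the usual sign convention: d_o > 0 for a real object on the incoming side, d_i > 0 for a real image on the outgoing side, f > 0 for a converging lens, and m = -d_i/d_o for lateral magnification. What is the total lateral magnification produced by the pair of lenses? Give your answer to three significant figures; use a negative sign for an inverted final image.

First lens: d_i1 = 1/(1/(-5.5) - 1/3) = -1.941 cm.
m_1 = -(-1.941)/3 = 0.6471.
The intermediate image is virtual, 1.941 cm to the left of lens 1, so d_o2 = L - d_i1 = 38 - (-1.941) = 39.941 cm.
Second lens: d_i2 = 1/(1/5.5 - 1/(39.941)) = 6.378 cm.
m_2 = -(6.378)/(39.941) = -0.1597.
Overall magnification: m = m_1 m_2 = -0.1033.

-0.103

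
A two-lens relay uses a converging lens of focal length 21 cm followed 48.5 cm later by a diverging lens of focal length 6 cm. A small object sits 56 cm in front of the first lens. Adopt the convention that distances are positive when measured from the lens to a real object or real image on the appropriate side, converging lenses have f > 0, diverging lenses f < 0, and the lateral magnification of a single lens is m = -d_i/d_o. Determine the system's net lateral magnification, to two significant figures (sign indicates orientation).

Lens 1: 1/d_i1 = 1/f_1 - 1/d_o1 = 1/21 - 1/56 = 0.02976 cm^-1, so d_i1 = 33.600 cm.
m_1 = -(33.600)/56 = -0.6000.
The intermediate image is 33.600 cm to the right of lens 1, so d_o2 = L - d_i1 = 48.5 - 33.600 = 14.900 cm.
Lens 2: 1/d_i2 = 1/f_2 - 1/d_o2 = 1/(-6) - 1/(14.900) = -0.23378 cm^-1, so d_i2 = -4.278 cm.
m_2 = -(-4.278)/(14.900) = 0.2871.
The system's lateral magnification is m_1 m_2 = (-0.6000)(0.2871) = -0.1722.

-0.17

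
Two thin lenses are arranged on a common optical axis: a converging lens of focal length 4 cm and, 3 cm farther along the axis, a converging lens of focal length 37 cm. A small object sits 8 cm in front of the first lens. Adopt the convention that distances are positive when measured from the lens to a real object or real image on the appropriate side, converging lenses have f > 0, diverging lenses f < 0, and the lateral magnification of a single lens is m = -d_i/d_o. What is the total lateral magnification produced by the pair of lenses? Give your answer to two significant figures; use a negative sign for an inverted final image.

-0.88

Applying the thin-lens equation to the first lens, 1/4 = 1/8 + 1/d_i1, which gives d_i1 = 8.000 cm.
Its lateral magnification is m_1 = -d_i1/d_o1 = -(8.000)/8 = -1.0000.
Since 8.000 cm > 3 cm, the first image lies past the second lens and serves as a virtual object: d_o2 = L - d_i1 = -5.000 cm.
Applying the thin-lens equation again with f_2 = 37 cm and d_o2 = -5.000 cm gives d_i2 = 4.405 cm.
m_2 = -(4.405)/(-5.000) = 0.8810.
Total m = m_1 x m_2 = (-1.0000)(0.8810) = -0.8810.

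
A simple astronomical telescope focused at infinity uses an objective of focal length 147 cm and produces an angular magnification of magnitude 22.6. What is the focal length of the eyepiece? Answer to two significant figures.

6.5 cm

|M| = f_obj/f_eye, so f_eye = f_obj/|M| = 147/22.6 = 6.504 cm.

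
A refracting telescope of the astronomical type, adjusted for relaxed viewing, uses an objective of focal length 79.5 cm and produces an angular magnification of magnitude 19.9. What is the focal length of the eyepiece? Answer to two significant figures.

|M| = f_obj/f_eye, so f_eye = f_obj/|M| = 79.5/19.9 = 3.995 cm.

4.0 cm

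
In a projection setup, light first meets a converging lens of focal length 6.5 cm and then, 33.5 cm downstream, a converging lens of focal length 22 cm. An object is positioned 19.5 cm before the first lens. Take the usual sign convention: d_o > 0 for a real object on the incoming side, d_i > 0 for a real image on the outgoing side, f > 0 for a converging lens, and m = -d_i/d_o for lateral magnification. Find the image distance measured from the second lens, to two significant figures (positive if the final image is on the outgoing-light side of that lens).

300 cm

Applying the thin-lens equation to the first lens, 1/6.5 = 1/19.5 + 1/d_i1, which gives d_i1 = 9.750 cm.
Object distance for lens 2: d_o2 = 33.5 - 9.750 = 23.750 cm.
Applying the thin-lens equation again with f_2 = 22 cm and d_o2 = 23.750 cm gives d_i2 = 298.571 cm.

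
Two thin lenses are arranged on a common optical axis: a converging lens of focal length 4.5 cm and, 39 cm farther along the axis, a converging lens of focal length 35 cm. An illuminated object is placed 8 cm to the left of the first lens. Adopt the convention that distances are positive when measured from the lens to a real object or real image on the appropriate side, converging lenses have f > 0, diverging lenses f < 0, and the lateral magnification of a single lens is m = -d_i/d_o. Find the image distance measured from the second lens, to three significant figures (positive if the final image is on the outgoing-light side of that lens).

-160 cm

Lens 1: 1/d_i1 = 1/f_1 - 1/d_o1 = 1/4.5 - 1/8 = 0.09722 cm^-1, so d_i1 = 10.286 cm.
Object distance for lens 2: d_o2 = 39 - 10.286 = 28.714 cm.
Lens 2: 1/d_i2 = 1/f_2 - 1/d_o2 = 1/35 - 1/(28.714) = -0.00625 cm^-1, so d_i2 = -159.886 cm.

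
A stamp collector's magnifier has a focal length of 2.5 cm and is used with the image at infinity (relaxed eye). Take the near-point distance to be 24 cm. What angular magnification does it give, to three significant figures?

9.60

M = D/f = 24/2.5 = 9.600.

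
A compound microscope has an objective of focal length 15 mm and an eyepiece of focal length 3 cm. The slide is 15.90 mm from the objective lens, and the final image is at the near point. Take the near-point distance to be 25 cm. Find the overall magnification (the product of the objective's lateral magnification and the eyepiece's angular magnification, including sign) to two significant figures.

-160

Convert to cm: f_obj = 15 mm = 1.5 cm; d_o = 15.90 mm = 1.59 cm.
Objective: 1/d_i = 1/f_obj - 1/d_o = 1/1.5 - 1/1.59 = 0.03774 cm^-1, so d_i = 26.500 cm.
m_obj = -d_i/d_o = -26.500/1.59 = -16.667.
Eyepiece angular magnification (image at near point): M_eye = 1 + D/f_e = 1 + 25/3 = 9.333.
Overall M = m_obj x M_eye = (-16.667)(9.333) = -155.56.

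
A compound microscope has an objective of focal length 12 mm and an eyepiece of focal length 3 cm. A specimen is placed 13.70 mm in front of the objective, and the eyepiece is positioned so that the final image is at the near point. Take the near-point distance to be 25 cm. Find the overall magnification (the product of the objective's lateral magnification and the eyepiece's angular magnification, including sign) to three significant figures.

-65.9

Convert to cm: f_obj = 12 mm = 1.2 cm; d_o = 13.70 mm = 1.37 cm.
Objective: 1/d_i = 1/f_obj - 1/d_o = 1/1.2 - 1/1.37 = 0.10341 cm^-1, so d_i = 9.671 cm.
m_obj = -d_i/d_o = -9.671/1.37 = -7.059.
Eyepiece angular magnification (image at near point): M_eye = 1 + D/f_e = 1 + 25/3 = 9.333.
Overall M = m_obj x M_eye = (-7.059)(9.333) = -65.88.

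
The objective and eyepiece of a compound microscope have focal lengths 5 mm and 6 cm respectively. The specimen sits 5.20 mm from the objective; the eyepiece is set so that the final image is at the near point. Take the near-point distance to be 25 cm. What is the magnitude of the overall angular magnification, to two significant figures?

Convert to cm: f_obj = 5 mm = 0.5 cm; d_o = 5.20 mm = 0.52 cm.
Objective: 1/d_i = 1/f_obj - 1/d_o = 1/0.5 - 1/0.52 = 0.07692 cm^-1, so d_i = 13.000 cm.
m_obj = -d_i/d_o = -13.000/0.52 = -25.000.
Eyepiece angular magnification (image at near point): M_eye = 1 + D/f_e = 1 + 25/6 = 5.167.
Overall M = m_obj x M_eye = (-25.000)(5.167) = -129.17.
|M| = 129.17.

130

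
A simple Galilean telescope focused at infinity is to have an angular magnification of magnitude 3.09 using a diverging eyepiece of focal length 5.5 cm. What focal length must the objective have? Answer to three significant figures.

17.0 cm

|M| = f_obj/|f_eye|, so f_obj = |M| x |f_eye| = 3.09 x 5.5 = 16.995 cm.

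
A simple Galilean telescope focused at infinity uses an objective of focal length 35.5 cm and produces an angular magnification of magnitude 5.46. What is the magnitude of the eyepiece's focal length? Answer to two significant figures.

6.5 cm

|M| = f_obj/|f_eye|, so |f_eye| = f_obj/|M| = 35.5/5.46 = 6.502 cm.
(The eyepiece is diverging, so its signed focal length is -6.502 cm.)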